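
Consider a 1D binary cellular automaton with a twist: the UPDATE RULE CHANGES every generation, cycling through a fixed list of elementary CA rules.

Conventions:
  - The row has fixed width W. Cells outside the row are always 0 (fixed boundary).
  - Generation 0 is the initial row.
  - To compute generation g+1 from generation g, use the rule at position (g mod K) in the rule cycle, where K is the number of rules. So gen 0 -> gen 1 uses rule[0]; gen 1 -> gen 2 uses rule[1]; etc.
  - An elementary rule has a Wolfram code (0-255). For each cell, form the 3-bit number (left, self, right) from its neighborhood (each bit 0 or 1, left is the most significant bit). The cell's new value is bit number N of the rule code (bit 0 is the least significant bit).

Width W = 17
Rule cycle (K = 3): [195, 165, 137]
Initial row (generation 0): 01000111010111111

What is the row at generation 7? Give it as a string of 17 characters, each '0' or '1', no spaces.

Gen 0: 01000111010111111
Gen 1 (rule 195): 10011011000011111
Gen 2 (rule 165): 10000100011001110
Gen 3 (rule 137): 00110001010001100
Gen 4 (rule 195): 11010110000110101
Gen 5 (rule 165): 00111000110001111
Gen 6 (rule 137): 10110010100101110
Gen 7 (rule 195): 00010100001000110

Answer: 00010100001000110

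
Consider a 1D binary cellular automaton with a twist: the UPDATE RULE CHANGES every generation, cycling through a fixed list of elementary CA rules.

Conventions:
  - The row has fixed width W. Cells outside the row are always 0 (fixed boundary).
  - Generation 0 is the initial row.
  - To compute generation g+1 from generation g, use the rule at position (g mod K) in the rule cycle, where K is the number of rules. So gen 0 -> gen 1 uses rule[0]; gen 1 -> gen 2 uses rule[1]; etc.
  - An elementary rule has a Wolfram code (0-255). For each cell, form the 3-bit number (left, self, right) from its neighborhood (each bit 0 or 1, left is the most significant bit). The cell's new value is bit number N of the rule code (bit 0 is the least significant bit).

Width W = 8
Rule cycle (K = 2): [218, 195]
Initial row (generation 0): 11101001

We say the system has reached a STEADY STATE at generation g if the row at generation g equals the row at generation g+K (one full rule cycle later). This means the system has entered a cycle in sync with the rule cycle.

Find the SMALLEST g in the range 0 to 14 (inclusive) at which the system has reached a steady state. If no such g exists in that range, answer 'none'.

Gen 0: 11101001
Gen 1 (rule 218): 11100110
Gen 2 (rule 195): 01101010
Gen 3 (rule 218): 11100001
Gen 4 (rule 195): 01101110
Gen 5 (rule 218): 11101111
Gen 6 (rule 195): 01100111
Gen 7 (rule 218): 11111111
Gen 8 (rule 195): 01111111
Gen 9 (rule 218): 11111111
Gen 10 (rule 195): 01111111
Gen 11 (rule 218): 11111111
Gen 12 (rule 195): 01111111
Gen 13 (rule 218): 11111111
Gen 14 (rule 195): 01111111
Gen 15 (rule 218): 11111111
Gen 16 (rule 195): 01111111

Answer: 7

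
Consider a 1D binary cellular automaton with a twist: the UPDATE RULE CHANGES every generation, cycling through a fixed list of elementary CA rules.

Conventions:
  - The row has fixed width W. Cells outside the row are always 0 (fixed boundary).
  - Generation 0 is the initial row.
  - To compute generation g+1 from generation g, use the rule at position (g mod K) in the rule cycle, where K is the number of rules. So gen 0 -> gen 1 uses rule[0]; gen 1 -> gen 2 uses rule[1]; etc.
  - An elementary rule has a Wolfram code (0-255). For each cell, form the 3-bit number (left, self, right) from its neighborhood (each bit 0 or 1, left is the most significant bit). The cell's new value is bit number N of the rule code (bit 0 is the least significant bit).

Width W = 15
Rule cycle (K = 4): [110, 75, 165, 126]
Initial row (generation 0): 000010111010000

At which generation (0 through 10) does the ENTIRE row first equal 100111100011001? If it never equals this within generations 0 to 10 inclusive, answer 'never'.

Answer: 5

Derivation:
Gen 0: 000010111010000
Gen 1 (rule 110): 000111101110000
Gen 2 (rule 75): 111100101010111
Gen 3 (rule 165): 011000111111010
Gen 4 (rule 126): 111101100001111
Gen 5 (rule 110): 100111100011001
Gen 6 (rule 75): 001100101111010
Gen 7 (rule 165): 100000110110110
Gen 8 (rule 126): 110001111111111
Gen 9 (rule 110): 110011000000001
Gen 10 (rule 75): 110111011111110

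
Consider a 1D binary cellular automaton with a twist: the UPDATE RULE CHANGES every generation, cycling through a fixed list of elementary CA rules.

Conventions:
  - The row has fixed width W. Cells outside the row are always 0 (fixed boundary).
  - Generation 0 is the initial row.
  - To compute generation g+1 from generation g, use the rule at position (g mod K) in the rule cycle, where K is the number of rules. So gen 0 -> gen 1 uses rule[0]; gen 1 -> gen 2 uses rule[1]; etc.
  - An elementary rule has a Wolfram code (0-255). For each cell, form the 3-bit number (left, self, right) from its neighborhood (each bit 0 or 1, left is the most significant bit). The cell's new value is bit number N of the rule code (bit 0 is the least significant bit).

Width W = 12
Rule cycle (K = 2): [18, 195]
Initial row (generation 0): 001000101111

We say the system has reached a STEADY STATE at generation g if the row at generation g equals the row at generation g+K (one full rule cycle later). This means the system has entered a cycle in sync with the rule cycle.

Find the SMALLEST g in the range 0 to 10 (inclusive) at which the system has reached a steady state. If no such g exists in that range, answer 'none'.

Gen 0: 001000101111
Gen 1 (rule 18): 010101000000
Gen 2 (rule 195): 100000011111
Gen 3 (rule 18): 010000100000
Gen 4 (rule 195): 100111001111
Gen 5 (rule 18): 011000110000
Gen 6 (rule 195): 101011010111
Gen 7 (rule 18): 000000000000
Gen 8 (rule 195): 111111111111
Gen 9 (rule 18): 000000000000
Gen 10 (rule 195): 111111111111
Gen 11 (rule 18): 000000000000
Gen 12 (rule 195): 111111111111

Answer: 7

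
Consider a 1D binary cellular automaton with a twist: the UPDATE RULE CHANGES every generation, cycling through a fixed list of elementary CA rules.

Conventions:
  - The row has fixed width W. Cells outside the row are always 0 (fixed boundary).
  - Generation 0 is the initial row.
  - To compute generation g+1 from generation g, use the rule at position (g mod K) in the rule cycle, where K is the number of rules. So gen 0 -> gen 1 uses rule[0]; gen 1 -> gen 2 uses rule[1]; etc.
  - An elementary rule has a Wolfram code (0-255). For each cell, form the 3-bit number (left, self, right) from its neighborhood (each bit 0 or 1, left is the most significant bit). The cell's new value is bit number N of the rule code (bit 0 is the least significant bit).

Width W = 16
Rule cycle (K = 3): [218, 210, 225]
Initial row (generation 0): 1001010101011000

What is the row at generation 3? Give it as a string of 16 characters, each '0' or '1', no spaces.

Answer: 0101011110010110

Derivation:
Gen 0: 1001010101011000
Gen 1 (rule 218): 0110000000011100
Gen 2 (rule 210): 1011000000101110
Gen 3 (rule 225): 0101011110010110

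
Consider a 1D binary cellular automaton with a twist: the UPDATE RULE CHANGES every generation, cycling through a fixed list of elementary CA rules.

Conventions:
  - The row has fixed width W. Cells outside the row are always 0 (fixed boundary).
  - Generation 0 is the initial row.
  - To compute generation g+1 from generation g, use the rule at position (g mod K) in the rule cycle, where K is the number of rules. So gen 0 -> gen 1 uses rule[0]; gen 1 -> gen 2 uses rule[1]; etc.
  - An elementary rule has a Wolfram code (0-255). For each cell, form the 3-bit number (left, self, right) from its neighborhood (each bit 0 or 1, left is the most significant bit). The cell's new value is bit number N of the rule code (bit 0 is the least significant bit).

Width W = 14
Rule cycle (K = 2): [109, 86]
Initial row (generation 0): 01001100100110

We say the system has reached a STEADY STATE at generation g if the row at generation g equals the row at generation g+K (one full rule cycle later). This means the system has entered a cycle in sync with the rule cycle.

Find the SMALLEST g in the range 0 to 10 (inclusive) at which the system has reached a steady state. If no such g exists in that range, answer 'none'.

Answer: none

Derivation:
Gen 0: 01001100100110
Gen 1 (rule 109): 01001100100110
Gen 2 (rule 86): 11110111111011
Gen 3 (rule 109): 10011100001111
Gen 4 (rule 86): 11100110010001
Gen 5 (rule 109): 10100110010101
Gen 6 (rule 86): 10111011110101
Gen 7 (rule 109): 11101110011111
Gen 8 (rule 86): 00100011100001
Gen 9 (rule 109): 10101010101101
Gen 10 (rule 86): 10101010100101
Gen 11 (rule 109): 11111111100111
Gen 12 (rule 86): 00000000111001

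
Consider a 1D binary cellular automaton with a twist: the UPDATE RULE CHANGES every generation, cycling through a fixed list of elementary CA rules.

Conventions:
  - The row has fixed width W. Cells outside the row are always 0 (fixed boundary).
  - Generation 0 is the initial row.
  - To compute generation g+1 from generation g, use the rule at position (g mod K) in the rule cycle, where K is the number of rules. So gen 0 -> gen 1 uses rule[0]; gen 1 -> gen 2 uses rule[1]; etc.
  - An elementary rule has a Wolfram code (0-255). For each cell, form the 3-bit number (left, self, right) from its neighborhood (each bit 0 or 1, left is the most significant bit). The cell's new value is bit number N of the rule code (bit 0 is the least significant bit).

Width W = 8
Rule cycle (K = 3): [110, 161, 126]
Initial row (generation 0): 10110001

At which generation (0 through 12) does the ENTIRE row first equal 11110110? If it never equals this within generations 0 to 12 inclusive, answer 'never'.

Answer: never

Derivation:
Gen 0: 10110001
Gen 1 (rule 110): 11110011
Gen 2 (rule 161): 01100000
Gen 3 (rule 126): 11110000
Gen 4 (rule 110): 10010000
Gen 5 (rule 161): 00000111
Gen 6 (rule 126): 00001101
Gen 7 (rule 110): 00011111
Gen 8 (rule 161): 11001110
Gen 9 (rule 126): 11111011
Gen 10 (rule 110): 10001111
Gen 11 (rule 161): 00100110
Gen 12 (rule 126): 01111111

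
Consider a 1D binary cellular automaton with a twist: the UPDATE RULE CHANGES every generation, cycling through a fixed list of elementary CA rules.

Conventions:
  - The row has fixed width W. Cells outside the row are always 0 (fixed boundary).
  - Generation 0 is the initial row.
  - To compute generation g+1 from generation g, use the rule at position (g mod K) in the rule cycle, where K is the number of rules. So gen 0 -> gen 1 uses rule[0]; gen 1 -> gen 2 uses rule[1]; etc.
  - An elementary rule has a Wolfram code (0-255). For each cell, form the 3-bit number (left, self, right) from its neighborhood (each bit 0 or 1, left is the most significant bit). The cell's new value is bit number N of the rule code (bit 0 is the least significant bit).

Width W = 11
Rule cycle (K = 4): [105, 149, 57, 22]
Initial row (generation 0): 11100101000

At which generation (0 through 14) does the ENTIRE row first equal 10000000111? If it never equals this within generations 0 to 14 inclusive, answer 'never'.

Gen 0: 11100101000
Gen 1 (rule 105): 10100010011
Gen 2 (rule 149): 10111011000
Gen 3 (rule 57): 01100110111
Gen 4 (rule 22): 10011000000
Gen 5 (rule 105): 00011011111
Gen 6 (rule 149): 11000001110
Gen 7 (rule 57): 10111101001
Gen 8 (rule 22): 10000001111
Gen 9 (rule 105): 00111101001
Gen 10 (rule 149): 10011001101
Gen 11 (rule 57): 01010101010
Gen 12 (rule 22): 11010101011
Gen 13 (rule 105): 11101010111
Gen 14 (rule 149): 01001010010

Answer: never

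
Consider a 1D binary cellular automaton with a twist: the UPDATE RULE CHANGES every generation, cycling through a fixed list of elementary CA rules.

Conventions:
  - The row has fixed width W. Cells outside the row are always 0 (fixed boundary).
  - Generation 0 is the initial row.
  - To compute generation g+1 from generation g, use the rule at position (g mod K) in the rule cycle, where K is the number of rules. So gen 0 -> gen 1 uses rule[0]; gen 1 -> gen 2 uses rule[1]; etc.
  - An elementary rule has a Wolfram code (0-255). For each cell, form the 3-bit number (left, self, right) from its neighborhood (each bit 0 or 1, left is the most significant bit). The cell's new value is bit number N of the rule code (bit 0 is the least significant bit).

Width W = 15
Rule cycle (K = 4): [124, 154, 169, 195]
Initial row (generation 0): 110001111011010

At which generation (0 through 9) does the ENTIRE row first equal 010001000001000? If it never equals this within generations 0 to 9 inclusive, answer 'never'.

Gen 0: 110001111011010
Gen 1 (rule 124): 111001001111111
Gen 2 (rule 154): 110110111111110
Gen 3 (rule 169): 101101111111100
Gen 4 (rule 195): 000100111111101
Gen 5 (rule 124): 000110100000111
Gen 6 (rule 154): 001100010001110
Gen 7 (rule 169): 101001000101100
Gen 8 (rule 195): 000010011000101
Gen 9 (rule 124): 000011011100111

Answer: never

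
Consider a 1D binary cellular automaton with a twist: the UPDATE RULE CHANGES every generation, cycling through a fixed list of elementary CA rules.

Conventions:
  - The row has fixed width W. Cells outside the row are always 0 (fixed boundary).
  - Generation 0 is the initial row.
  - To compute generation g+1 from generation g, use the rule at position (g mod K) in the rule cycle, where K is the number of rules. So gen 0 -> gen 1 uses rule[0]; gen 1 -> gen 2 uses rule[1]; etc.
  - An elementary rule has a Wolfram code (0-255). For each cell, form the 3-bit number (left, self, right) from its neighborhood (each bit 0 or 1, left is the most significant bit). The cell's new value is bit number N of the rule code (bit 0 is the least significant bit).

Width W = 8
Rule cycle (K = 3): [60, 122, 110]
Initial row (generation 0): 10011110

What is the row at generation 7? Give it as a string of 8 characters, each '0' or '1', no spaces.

Answer: 10001101

Derivation:
Gen 0: 10011110
Gen 1 (rule 60): 11010001
Gen 2 (rule 122): 11101010
Gen 3 (rule 110): 10111110
Gen 4 (rule 60): 11100001
Gen 5 (rule 122): 10110010
Gen 6 (rule 110): 11110110
Gen 7 (rule 60): 10001101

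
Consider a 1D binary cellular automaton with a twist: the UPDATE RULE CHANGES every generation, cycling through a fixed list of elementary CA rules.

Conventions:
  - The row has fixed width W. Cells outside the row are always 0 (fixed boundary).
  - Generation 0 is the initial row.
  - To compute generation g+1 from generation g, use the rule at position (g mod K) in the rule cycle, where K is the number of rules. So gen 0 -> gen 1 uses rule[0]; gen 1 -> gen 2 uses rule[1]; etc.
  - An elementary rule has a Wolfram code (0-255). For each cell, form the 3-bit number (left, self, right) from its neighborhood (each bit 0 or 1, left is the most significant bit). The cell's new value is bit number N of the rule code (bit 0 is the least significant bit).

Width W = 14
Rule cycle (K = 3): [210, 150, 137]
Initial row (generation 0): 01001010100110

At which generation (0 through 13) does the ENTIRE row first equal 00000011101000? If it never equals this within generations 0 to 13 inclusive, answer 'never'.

Gen 0: 01001010100110
Gen 1 (rule 210): 10110000011011
Gen 2 (rule 150): 10001000100000
Gen 3 (rule 137): 00100010001111
Gen 4 (rule 210): 01010101010111
Gen 5 (rule 150): 11010101010010
Gen 6 (rule 137): 10000000000000
Gen 7 (rule 210): 01000000000000
Gen 8 (rule 150): 11100000000000
Gen 9 (rule 137): 11001111111111
Gen 10 (rule 210): 01110111111111
Gen 11 (rule 150): 10100011111110
Gen 12 (rule 137): 00001011111100
Gen 13 (rule 210): 00010001111110

Answer: never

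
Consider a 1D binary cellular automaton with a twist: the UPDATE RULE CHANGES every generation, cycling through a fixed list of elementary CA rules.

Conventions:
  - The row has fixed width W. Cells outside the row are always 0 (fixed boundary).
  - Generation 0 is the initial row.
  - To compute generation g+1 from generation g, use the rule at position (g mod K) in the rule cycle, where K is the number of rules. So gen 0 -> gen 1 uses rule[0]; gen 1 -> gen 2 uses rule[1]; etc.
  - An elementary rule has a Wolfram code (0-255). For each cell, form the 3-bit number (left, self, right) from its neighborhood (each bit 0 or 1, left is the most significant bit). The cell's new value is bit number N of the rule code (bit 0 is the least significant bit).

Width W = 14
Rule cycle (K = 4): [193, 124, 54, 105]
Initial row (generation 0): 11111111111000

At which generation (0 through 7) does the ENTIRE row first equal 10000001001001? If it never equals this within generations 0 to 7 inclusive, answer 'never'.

Gen 0: 11111111111000
Gen 1 (rule 193): 01111111111011
Gen 2 (rule 124): 01000000001111
Gen 3 (rule 54): 11100000010000
Gen 4 (rule 105): 10101111000111
Gen 5 (rule 193): 00000111010011
Gen 6 (rule 124): 00000101111011
Gen 7 (rule 54): 00001110000100

Answer: never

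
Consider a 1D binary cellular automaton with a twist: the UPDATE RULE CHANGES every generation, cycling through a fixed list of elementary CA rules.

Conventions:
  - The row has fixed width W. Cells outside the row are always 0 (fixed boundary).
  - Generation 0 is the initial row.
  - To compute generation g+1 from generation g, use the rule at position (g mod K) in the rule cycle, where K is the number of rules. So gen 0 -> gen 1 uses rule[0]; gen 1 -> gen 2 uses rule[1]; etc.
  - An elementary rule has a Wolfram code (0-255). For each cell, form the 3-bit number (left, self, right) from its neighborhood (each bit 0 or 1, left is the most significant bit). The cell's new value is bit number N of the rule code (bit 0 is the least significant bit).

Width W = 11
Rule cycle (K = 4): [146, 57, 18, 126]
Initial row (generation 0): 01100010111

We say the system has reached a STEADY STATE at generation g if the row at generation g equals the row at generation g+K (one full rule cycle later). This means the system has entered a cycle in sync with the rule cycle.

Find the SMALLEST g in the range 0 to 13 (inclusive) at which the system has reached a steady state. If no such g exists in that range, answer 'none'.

Answer: 7

Derivation:
Gen 0: 01100010111
Gen 1 (rule 146): 10010100010
Gen 2 (rule 57): 01001011001
Gen 3 (rule 18): 10110000110
Gen 4 (rule 126): 11111001111
Gen 5 (rule 146): 01110110110
Gen 6 (rule 57): 01001101101
Gen 7 (rule 18): 10110000000
Gen 8 (rule 126): 11111000000
Gen 9 (rule 146): 01110100000
Gen 10 (rule 57): 01001011111
Gen 11 (rule 18): 10110000000
Gen 12 (rule 126): 11111000000
Gen 13 (rule 146): 01110100000
Gen 14 (rule 57): 01001011111
Gen 15 (rule 18): 10110000000
Gen 16 (rule 126): 11111000000
Gen 17 (rule 146): 01110100000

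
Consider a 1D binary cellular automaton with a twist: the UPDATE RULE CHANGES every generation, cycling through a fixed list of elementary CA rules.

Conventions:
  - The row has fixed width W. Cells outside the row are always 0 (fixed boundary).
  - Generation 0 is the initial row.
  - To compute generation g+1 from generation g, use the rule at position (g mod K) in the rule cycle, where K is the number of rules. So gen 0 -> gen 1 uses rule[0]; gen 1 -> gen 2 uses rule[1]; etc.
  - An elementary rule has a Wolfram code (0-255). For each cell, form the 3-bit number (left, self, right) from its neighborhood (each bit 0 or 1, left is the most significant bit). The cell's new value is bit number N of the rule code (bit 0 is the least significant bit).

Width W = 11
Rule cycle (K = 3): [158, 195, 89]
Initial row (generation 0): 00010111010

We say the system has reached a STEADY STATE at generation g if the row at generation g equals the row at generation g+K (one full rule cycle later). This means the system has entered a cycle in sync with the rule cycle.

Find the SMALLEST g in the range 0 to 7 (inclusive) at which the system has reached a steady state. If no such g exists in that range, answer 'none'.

Gen 0: 00010111010
Gen 1 (rule 158): 00110110011
Gen 2 (rule 195): 11010010101
Gen 3 (rule 89): 11001000000
Gen 4 (rule 158): 10111100000
Gen 5 (rule 195): 00011101111
Gen 6 (rule 89): 11010101001
Gen 7 (rule 158): 10010101111
Gen 8 (rule 195): 00100000111
Gen 9 (rule 89): 10011110101
Gen 10 (rule 158): 11111100101

Answer: none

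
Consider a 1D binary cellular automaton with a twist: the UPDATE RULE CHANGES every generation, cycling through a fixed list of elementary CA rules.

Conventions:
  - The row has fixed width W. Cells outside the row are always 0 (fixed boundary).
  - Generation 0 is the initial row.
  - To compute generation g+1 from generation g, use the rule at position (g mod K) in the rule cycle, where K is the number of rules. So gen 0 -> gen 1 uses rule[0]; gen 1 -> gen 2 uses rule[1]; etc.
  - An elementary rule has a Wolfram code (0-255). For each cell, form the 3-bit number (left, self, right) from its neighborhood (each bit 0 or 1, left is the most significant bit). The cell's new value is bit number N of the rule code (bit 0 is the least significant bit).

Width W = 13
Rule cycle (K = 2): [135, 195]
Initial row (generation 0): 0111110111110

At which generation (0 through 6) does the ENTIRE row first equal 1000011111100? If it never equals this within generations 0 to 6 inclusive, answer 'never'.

Answer: 5

Derivation:
Gen 0: 0111110111110
Gen 1 (rule 135): 1011100011100
Gen 2 (rule 195): 0001101101101
Gen 3 (rule 135): 1110000000001
Gen 4 (rule 195): 0110111111110
Gen 5 (rule 135): 1000011111100
Gen 6 (rule 195): 0011101111101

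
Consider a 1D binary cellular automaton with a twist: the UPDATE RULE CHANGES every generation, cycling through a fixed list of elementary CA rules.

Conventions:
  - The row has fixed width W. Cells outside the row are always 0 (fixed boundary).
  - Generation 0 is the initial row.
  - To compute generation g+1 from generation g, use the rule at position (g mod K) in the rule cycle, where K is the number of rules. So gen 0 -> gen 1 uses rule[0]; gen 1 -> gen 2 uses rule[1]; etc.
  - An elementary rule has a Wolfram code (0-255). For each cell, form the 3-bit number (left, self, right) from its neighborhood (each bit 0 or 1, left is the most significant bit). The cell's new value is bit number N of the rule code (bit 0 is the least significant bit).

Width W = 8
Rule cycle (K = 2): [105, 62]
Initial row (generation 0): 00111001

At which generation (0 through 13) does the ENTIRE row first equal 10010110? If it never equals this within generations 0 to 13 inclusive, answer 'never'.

Gen 0: 00111001
Gen 1 (rule 105): 10101000
Gen 2 (rule 62): 11111100
Gen 3 (rule 105): 10000101
Gen 4 (rule 62): 11001111
Gen 5 (rule 105): 11001001
Gen 6 (rule 62): 10111111
Gen 7 (rule 105): 01100001
Gen 8 (rule 62): 11010011
Gen 9 (rule 105): 11100011
Gen 10 (rule 62): 10010110
Gen 11 (rule 105): 00001110
Gen 12 (rule 62): 00011001
Gen 13 (rule 105): 11011000

Answer: 10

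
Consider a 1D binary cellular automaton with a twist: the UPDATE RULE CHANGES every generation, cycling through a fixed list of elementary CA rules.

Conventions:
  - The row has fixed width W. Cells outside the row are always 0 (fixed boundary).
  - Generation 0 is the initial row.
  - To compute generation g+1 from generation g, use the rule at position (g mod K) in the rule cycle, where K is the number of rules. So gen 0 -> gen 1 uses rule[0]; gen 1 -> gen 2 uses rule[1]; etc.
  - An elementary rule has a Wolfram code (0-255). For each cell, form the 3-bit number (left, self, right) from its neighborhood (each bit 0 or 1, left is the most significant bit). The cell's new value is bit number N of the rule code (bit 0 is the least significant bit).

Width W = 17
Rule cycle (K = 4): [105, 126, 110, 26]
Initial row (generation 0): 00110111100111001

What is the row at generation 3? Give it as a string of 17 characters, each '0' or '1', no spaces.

Answer: 10101100000000100

Derivation:
Gen 0: 00110111100111001
Gen 1 (rule 105): 10111100100101000
Gen 2 (rule 126): 11100111111111100
Gen 3 (rule 110): 10101100000000100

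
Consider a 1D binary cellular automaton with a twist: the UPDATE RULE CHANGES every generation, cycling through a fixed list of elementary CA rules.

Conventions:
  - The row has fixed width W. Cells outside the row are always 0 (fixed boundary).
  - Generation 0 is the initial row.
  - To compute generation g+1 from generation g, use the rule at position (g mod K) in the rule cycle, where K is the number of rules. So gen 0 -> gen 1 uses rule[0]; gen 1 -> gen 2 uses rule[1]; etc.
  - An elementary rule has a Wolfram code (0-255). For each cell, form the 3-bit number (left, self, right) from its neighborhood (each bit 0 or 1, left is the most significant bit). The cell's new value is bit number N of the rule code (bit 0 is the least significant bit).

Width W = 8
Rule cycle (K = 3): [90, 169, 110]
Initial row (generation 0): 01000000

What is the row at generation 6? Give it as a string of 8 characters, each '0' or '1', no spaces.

Answer: 11100100

Derivation:
Gen 0: 01000000
Gen 1 (rule 90): 10100000
Gen 2 (rule 169): 01001111
Gen 3 (rule 110): 11011001
Gen 4 (rule 90): 11011110
Gen 5 (rule 169): 10111100
Gen 6 (rule 110): 11100100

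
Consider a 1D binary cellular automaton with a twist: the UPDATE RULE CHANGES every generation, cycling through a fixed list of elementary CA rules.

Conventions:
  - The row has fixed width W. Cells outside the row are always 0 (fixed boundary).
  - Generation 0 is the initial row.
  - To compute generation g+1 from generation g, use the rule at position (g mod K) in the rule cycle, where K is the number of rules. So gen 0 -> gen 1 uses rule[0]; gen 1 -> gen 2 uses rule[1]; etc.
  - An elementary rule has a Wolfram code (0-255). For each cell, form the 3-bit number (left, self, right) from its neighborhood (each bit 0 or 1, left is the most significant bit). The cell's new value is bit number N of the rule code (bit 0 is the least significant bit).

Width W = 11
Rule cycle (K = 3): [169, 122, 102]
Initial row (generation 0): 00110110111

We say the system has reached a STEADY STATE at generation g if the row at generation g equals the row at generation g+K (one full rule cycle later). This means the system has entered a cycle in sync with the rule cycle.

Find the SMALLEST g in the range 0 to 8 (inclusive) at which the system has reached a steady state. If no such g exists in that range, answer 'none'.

Answer: none

Derivation:
Gen 0: 00110110111
Gen 1 (rule 169): 10101101110
Gen 2 (rule 122): 01011111011
Gen 3 (rule 102): 11100001101
Gen 4 (rule 169): 11001101010
Gen 5 (rule 122): 11111110101
Gen 6 (rule 102): 00000011111
Gen 7 (rule 169): 11111011110
Gen 8 (rule 122): 10001110011
Gen 9 (rule 102): 10010010101
Gen 10 (rule 169): 00000001010
Gen 11 (rule 122): 00000010101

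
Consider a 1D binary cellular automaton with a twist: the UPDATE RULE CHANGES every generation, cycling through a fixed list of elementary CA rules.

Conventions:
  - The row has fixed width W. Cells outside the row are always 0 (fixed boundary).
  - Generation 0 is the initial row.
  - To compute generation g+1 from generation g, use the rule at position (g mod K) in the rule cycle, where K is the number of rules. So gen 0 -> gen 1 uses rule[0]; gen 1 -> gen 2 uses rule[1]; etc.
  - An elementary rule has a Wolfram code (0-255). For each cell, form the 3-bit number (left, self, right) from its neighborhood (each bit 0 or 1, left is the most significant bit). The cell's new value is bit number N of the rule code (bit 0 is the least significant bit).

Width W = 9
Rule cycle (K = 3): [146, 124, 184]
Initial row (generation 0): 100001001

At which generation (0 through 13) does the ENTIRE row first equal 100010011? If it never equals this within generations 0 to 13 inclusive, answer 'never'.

Gen 0: 100001001
Gen 1 (rule 146): 010010110
Gen 2 (rule 124): 011011111
Gen 3 (rule 184): 010111110
Gen 4 (rule 146): 100011101
Gen 5 (rule 124): 110010111
Gen 6 (rule 184): 101001110
Gen 7 (rule 146): 000110101
Gen 8 (rule 124): 000111111
Gen 9 (rule 184): 000111110
Gen 10 (rule 146): 001011101
Gen 11 (rule 124): 001110111
Gen 12 (rule 184): 001101110
Gen 13 (rule 146): 010000101

Answer: never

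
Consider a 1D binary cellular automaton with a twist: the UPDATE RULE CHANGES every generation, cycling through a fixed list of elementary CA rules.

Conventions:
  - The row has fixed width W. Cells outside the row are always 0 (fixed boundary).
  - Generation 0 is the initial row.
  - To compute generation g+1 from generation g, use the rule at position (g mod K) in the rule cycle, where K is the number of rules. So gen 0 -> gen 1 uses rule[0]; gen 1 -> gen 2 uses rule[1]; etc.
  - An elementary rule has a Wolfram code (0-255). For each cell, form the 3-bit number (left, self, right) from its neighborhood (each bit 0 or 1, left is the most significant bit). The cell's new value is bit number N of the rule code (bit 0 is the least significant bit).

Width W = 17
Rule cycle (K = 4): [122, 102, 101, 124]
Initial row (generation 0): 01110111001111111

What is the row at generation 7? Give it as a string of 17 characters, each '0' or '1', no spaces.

Answer: 10111010111101110

Derivation:
Gen 0: 01110111001111111
Gen 1 (rule 122): 11011101111000001
Gen 2 (rule 102): 01100110001000011
Gen 3 (rule 101): 00100010101011001
Gen 4 (rule 124): 00110011111111101
Gen 5 (rule 122): 01111110000000110
Gen 6 (rule 102): 10000010000001010
Gen 7 (rule 101): 10111010111101110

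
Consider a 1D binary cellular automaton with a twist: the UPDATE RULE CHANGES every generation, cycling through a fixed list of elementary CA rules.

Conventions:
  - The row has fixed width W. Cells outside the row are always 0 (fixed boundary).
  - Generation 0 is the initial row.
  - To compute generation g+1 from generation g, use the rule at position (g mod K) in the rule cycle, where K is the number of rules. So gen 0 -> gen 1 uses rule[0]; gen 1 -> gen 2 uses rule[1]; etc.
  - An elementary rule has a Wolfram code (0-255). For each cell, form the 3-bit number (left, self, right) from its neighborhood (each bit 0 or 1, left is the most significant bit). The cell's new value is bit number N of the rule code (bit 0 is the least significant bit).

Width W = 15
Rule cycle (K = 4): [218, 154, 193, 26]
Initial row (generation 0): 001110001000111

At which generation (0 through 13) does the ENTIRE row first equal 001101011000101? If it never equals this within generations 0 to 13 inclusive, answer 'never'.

Gen 0: 001110001000111
Gen 1 (rule 218): 011111010101111
Gen 2 (rule 154): 111110000001110
Gen 3 (rule 193): 011110111100110
Gen 4 (rule 26): 110000100011101
Gen 5 (rule 218): 111001010111100
Gen 6 (rule 154): 110110000111010
Gen 7 (rule 193): 010010110011000
Gen 8 (rule 26): 101100101110100
Gen 9 (rule 218): 001111001110010
Gen 10 (rule 154): 011110111101101
Gen 11 (rule 193): 001110011100100
Gen 12 (rule 26): 011001110011010
Gen 13 (rule 218): 111111111111001

Answer: never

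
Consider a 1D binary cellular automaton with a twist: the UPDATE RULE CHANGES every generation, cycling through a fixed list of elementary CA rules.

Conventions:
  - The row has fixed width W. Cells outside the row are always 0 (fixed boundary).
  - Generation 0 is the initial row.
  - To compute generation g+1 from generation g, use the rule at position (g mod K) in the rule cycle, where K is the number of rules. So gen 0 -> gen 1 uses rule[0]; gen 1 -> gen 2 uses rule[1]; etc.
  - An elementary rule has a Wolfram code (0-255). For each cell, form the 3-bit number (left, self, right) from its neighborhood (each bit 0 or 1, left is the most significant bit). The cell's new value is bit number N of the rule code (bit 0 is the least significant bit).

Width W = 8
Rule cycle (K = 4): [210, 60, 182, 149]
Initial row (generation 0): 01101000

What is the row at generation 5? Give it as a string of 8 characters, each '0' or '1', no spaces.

Answer: 00010100

Derivation:
Gen 0: 01101000
Gen 1 (rule 210): 10100100
Gen 2 (rule 60): 11110110
Gen 3 (rule 182): 01101001
Gen 4 (rule 149): 00001101
Gen 5 (rule 210): 00010100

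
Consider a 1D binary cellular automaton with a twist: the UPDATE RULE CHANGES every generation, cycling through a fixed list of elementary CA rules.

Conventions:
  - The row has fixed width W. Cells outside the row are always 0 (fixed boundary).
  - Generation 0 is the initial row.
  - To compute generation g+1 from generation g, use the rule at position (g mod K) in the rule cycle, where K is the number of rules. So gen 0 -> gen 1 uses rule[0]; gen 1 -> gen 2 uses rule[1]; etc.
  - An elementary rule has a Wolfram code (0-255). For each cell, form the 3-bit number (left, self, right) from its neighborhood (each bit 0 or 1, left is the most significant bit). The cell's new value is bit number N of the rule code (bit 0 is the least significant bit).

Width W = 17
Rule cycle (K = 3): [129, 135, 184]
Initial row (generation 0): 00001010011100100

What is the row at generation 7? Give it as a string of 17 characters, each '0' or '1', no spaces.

Gen 0: 00001010011100100
Gen 1 (rule 129): 11100000001000001
Gen 2 (rule 135): 01001111111011111
Gen 3 (rule 184): 00101111110111110
Gen 4 (rule 129): 10000111100011100
Gen 5 (rule 135): 10111011001101001
Gen 6 (rule 184): 01110110101010100
Gen 7 (rule 129): 00100000000000001

Answer: 00100000000000001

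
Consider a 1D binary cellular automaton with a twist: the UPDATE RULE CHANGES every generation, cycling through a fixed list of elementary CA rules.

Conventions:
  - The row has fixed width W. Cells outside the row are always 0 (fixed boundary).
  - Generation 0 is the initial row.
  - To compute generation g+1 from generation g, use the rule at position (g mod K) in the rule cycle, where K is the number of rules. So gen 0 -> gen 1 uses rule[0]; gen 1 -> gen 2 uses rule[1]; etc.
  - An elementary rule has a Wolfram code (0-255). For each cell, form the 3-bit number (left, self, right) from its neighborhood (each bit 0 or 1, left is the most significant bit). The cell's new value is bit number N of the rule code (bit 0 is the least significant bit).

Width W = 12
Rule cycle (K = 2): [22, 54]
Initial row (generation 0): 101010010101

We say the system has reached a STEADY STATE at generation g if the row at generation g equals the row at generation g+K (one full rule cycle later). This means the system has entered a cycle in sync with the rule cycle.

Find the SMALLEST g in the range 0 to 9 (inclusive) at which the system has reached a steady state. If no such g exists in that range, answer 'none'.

Answer: 9

Derivation:
Gen 0: 101010010101
Gen 1 (rule 22): 101011110101
Gen 2 (rule 54): 111100001111
Gen 3 (rule 22): 000010010000
Gen 4 (rule 54): 000111111000
Gen 5 (rule 22): 001000000100
Gen 6 (rule 54): 011100001110
Gen 7 (rule 22): 100010010001
Gen 8 (rule 54): 110111111011
Gen 9 (rule 22): 000000000000
Gen 10 (rule 54): 000000000000
Gen 11 (rule 22): 000000000000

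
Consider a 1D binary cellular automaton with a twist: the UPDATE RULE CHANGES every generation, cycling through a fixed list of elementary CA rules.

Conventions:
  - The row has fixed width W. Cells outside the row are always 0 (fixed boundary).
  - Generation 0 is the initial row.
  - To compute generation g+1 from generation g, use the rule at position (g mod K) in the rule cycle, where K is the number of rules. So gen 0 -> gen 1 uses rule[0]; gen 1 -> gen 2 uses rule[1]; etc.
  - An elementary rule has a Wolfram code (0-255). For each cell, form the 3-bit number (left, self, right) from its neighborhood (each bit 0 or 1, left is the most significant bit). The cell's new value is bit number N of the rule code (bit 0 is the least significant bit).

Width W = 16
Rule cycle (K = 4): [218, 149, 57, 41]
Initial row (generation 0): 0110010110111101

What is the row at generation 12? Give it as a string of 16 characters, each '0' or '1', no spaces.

Answer: 0110011110100111

Derivation:
Gen 0: 0110010110111101
Gen 1 (rule 218): 1111100110111100
Gen 2 (rule 149): 0111010000011011
Gen 3 (rule 57): 0100101111010110
Gen 4 (rule 41): 0000011000101100
Gen 5 (rule 218): 0000111101001110
Gen 6 (rule 149): 1110011001100101
Gen 7 (rule 57): 1001010101010010
Gen 8 (rule 41): 0000101010100000
Gen 9 (rule 218): 0001000000010000
Gen 10 (rule 149): 1101111111011111
Gen 11 (rule 57): 1011000000110000
Gen 12 (rule 41): 0110011110100111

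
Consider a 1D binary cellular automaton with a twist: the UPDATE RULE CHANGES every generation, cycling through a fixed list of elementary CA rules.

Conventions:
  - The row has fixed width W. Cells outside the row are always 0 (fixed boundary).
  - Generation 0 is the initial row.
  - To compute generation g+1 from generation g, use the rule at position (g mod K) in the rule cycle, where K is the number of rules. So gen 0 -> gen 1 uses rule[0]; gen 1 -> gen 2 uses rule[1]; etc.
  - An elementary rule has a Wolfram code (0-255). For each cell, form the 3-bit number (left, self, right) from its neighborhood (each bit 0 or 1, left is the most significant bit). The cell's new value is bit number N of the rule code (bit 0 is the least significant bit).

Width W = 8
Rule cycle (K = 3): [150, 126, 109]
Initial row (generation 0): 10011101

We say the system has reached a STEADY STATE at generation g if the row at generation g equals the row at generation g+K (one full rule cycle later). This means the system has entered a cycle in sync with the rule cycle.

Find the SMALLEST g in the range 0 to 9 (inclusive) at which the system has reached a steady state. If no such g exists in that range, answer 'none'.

Gen 0: 10011101
Gen 1 (rule 150): 11101001
Gen 2 (rule 126): 10111111
Gen 3 (rule 109): 11100001
Gen 4 (rule 150): 01010011
Gen 5 (rule 126): 11111111
Gen 6 (rule 109): 10000001
Gen 7 (rule 150): 11000011
Gen 8 (rule 126): 11100111
Gen 9 (rule 109): 10100101
Gen 10 (rule 150): 10111101
Gen 11 (rule 126): 11100111
Gen 12 (rule 109): 10100101

Answer: 8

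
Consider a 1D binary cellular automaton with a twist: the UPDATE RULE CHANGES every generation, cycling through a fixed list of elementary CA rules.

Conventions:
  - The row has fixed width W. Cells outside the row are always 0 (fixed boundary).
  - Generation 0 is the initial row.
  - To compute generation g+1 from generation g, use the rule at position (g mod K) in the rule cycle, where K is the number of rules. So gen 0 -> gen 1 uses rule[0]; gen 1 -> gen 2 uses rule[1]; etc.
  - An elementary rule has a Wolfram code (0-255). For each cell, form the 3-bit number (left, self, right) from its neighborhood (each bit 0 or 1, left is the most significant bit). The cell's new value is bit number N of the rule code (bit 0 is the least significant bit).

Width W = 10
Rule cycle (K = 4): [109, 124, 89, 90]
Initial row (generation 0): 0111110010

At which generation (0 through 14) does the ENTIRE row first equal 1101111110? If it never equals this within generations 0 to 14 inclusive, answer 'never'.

Gen 0: 0111110010
Gen 1 (rule 109): 0100010010
Gen 2 (rule 124): 0110011011
Gen 3 (rule 89): 0111011011
Gen 4 (rule 90): 1101011011
Gen 5 (rule 109): 1111111111
Gen 6 (rule 124): 1000000001
Gen 7 (rule 89): 0111111100
Gen 8 (rule 90): 1100000110
Gen 9 (rule 109): 1101110110
Gen 10 (rule 124): 1111011111
Gen 11 (rule 89): 1001010001
Gen 12 (rule 90): 0110001010
Gen 13 (rule 109): 0110101110
Gen 14 (rule 124): 0111111011

Answer: never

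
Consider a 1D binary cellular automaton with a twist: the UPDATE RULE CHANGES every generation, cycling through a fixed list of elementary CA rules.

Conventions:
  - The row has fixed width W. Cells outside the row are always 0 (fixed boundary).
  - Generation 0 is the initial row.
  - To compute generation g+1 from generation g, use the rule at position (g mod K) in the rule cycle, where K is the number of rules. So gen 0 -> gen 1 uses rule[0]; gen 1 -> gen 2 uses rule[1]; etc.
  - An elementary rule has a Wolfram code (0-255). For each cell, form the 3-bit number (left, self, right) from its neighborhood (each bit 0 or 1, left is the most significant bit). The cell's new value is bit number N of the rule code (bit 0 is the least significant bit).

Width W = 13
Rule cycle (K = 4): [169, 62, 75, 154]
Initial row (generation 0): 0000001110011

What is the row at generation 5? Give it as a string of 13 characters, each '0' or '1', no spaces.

Answer: 0111101010011

Derivation:
Gen 0: 0000001110011
Gen 1 (rule 169): 1111101100010
Gen 2 (rule 62): 1000011010111
Gen 3 (rule 75): 0011111000101
Gen 4 (rule 154): 0111110101000
Gen 5 (rule 169): 0111101010011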